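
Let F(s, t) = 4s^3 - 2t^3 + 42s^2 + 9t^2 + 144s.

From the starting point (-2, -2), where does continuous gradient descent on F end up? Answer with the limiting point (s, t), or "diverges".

F is separable, so gradient descent decouples: s follows -∂F/∂s, t follows -∂F/∂t.
∂F/∂s = 12(s + 3)(s + 4); at s=-2 this is 24, so s decreases.
∂F/∂t = -6t(t - 3); at t=-2 this is -60, so t increases.
s converges to its nearest critical value -3 (a local min of the s-part); t converges to 0. The iterate converges to (-3, 0).

(-3, 0)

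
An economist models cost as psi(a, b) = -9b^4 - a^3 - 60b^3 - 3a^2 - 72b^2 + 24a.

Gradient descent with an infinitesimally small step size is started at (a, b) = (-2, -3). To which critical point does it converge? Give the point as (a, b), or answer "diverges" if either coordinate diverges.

psi is separable, so gradient descent decouples: a follows -∂psi/∂a, b follows -∂psi/∂b.
∂psi/∂a = -3(a - 2)(a + 4); at a=-2 this is 24, so a decreases.
∂psi/∂b = -36b(b + 1)(b + 4); at b=-3 this is -216, so b increases.
a converges to its nearest critical value -4 (a local min of the a-part); b converges to -1. The iterate converges to (-4, -1).

(-4, -1)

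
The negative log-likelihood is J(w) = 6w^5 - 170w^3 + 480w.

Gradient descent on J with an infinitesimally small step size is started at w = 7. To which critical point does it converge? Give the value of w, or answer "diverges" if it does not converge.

J'(w) = 30(w - 4)(w - 1)(w + 1)(w + 4), so J'(7) = 47520.
Gradient descent moves in the -J' direction, i.e. w is decreasing.
The nearest critical point in that direction is w = 4, where J'' = 3600 > 0 (a local minimum). The iterate converges there.

4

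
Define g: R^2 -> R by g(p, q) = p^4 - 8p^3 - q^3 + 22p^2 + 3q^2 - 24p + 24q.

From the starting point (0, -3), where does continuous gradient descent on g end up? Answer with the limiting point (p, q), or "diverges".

(1, -2)

g is separable, so gradient descent decouples: p follows -∂g/∂p, q follows -∂g/∂q.
∂g/∂p = 4(p - 3)(p - 2)(p - 1); at p=0 this is -24, so p increases.
∂g/∂q = -3(q - 4)(q + 2); at q=-3 this is -21, so q increases.
p converges to its nearest critical value 1 (a local min of the p-part); q converges to -2. The iterate converges to (1, -2).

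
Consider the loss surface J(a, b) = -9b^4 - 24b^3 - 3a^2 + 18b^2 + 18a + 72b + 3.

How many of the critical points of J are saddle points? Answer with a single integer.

1

J separates as a function of a plus a function of b, so ∇J=0 decouples.
∂J/∂a = -6(a - 3) = 0 at a ∈ {3}; ∂J/∂b = -36(b - 1)(b + 1)(b + 2) = 0 at b ∈ {-2, -1, 1}.
The Hessian is diagonal: diag(J_aa, J_bb). Second derivatives: J_aa(3)=-6; J_bb(-2)=-108, J_bb(-1)=72, J_bb(1)=-216.
Saddle points occur where the two diagonal entries have opposite signs: (3, -1). Count: 1.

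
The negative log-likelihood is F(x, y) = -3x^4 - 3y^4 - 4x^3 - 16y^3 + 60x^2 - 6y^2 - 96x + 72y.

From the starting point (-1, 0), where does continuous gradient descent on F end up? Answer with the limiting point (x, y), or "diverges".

F is separable, so gradient descent decouples: x follows -∂F/∂x, y follows -∂F/∂y.
∂F/∂x = -12(x - 2)(x - 1)(x + 4); at x=-1 this is -216, so x increases.
∂F/∂y = -12(y - 1)(y + 2)(y + 3); at y=0 this is 72, so y decreases.
x converges to its nearest critical value 1 (a local min of the x-part); y converges to -2. The iterate converges to (1, -2).

(1, -2)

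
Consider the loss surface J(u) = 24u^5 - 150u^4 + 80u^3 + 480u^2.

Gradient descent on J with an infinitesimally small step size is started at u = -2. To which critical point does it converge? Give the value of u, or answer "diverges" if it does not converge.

J'(u) = 120u(u - 4)(u - 2)(u + 1), so J'(-2) = 5760.
Gradient descent moves in the -J' direction, i.e. u is decreasing.
There is no critical point below u=-2, and J' keeps the same sign, so the iterate runs off to −∞.

diverges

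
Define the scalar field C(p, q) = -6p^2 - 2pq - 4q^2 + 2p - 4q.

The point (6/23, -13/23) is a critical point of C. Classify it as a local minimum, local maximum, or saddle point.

local maximum

The Hessian of C is constant: H = [[-12, -2], [-2, -8]].
det(H) = (-12)·(-8) − (-2)² = 92.
det(H) > 0 and tr(H) = -20 < 0, so H is negative definite and the point is a local maximum.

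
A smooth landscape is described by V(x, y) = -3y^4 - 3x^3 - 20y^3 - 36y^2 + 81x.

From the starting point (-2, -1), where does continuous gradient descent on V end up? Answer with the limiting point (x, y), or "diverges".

(-3, -2)

V is separable, so gradient descent decouples: x follows -∂V/∂x, y follows -∂V/∂y.
∂V/∂x = -9(x - 3)(x + 3); at x=-2 this is 45, so x decreases.
∂V/∂y = -12y(y + 2)(y + 3); at y=-1 this is 24, so y decreases.
x converges to its nearest critical value -3 (a local min of the x-part); y converges to -2. The iterate converges to (-3, -2).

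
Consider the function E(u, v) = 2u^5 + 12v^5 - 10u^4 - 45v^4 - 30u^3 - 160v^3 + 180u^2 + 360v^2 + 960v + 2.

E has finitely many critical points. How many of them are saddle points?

8

E separates as a function of u plus a function of v, so ∇E=0 decouples.
∂E/∂u = 10u(u - 4)(u - 3)(u + 3) = 0 at u ∈ {-3, 0, 3, 4}; ∂E/∂v = 60(v - 4)(v - 2)(v + 1)(v + 2) = 0 at v ∈ {-2, -1, 2, 4}.
The Hessian is diagonal: diag(E_uu, E_vv). Second derivatives: E_uu(-3)=-1260, E_uu(0)=360, E_uu(3)=-180, E_uu(4)=280; E_vv(-2)=-1440, E_vv(-1)=900, E_vv(2)=-1440, E_vv(4)=3600.
Saddle points occur where the two diagonal entries have opposite signs: (-3, -1), (-3, 4), (0, -2), (0, 2), (3, -1), (3, 4), (4, -2), (4, 2). Count: 8.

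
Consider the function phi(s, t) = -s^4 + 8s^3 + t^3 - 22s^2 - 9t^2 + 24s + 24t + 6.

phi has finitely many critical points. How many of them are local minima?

1

phi separates as a function of s plus a function of t, so ∇phi=0 decouples.
∂phi/∂s = -4(s - 3)(s - 2)(s - 1) = 0 at s ∈ {1, 2, 3}; ∂phi/∂t = 3(t - 4)(t - 2) = 0 at t ∈ {2, 4}.
The Hessian is diagonal: diag(phi_ss, phi_tt). Second derivatives: phi_ss(1)=-8, phi_ss(2)=4, phi_ss(3)=-8; phi_tt(2)=-6, phi_tt(4)=6.
Local minima occur where both diagonal entries positive: (2, 4). Count: 1.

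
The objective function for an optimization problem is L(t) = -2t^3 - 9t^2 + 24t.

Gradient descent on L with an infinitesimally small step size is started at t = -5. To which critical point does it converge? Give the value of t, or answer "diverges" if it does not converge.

-4

L'(t) = -6(t - 1)(t + 4), so L'(-5) = -36.
Gradient descent moves in the -L' direction, i.e. t is increasing.
The nearest critical point in that direction is t = -4, where L'' = 30 > 0 (a local minimum). The iterate converges there.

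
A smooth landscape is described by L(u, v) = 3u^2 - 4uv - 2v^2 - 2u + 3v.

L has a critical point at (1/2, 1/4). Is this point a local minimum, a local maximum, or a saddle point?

The Hessian of L is constant: H = [[6, -4], [-4, -4]].
det(H) = 6·(-4) − (-4)² = -40.
Since det(H) < 0, H is indefinite and the critical point is a saddle point.

saddle point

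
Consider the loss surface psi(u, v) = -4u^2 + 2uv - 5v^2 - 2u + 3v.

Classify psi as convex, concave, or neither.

concave

psi is quadratic, so its Hessian is the constant matrix H = [[-8, 2], [2, -10]].
det(H) = 76, tr(H) = -18.
det(H) > 0 and tr(H) < 0, so H is negative definite everywhere: concave.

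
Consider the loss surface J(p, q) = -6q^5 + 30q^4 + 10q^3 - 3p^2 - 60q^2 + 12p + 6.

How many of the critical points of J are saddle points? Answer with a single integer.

J separates as a function of p plus a function of q, so ∇J=0 decouples.
∂J/∂p = -6(p - 2) = 0 at p ∈ {2}; ∂J/∂q = -30q(q - 4)(q - 1)(q + 1) = 0 at q ∈ {-1, 0, 1, 4}.
The Hessian is diagonal: diag(J_pp, J_qq). Second derivatives: J_pp(2)=-6; J_qq(-1)=300, J_qq(0)=-120, J_qq(1)=180, J_qq(4)=-1800.
Saddle points occur where the two diagonal entries have opposite signs: (2, -1), (2, 1). Count: 2.

2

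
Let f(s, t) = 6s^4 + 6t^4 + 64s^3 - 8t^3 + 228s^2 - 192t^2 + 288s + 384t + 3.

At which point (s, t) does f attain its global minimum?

(-1, -4)

f(s,t) separates as P(s) + Q(t) + 3, so its minimum is min P + min Q + 3.
P'(s) = 24(s + 1)(s + 3)(s + 4) vanishes at s ∈ {-4, -3, -1}; Q'(t) = 24(t - 4)(t - 1)(t + 4) vanishes at t ∈ {-4, 1, 4}.
Local minima of P (where P''>0): P(-4)=-64, P(-1)=-118. Local minima of Q: Q(-4)=-2560, Q(4)=-512.
So the global minimum of f is P(-1) + Q(-4) + 3 = -118 − 2560 + 3 = -2675, attained at (-1, -4).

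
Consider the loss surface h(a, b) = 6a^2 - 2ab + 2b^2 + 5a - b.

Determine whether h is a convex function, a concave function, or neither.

convex

h is quadratic, so its Hessian is the constant matrix H = [[12, -2], [-2, 4]].
det(H) = 44, tr(H) = 16.
det(H) > 0 and tr(H) > 0, so H is positive definite everywhere: convex.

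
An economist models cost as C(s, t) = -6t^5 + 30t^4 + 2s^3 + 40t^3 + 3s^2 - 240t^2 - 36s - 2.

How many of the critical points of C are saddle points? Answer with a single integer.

C separates as a function of s plus a function of t, so ∇C=0 decouples.
∂C/∂s = 6(s - 2)(s + 3) = 0 at s ∈ {-3, 2}; ∂C/∂t = -30t(t - 4)(t - 2)(t + 2) = 0 at t ∈ {-2, 0, 2, 4}.
The Hessian is diagonal: diag(C_ss, C_tt). Second derivatives: C_ss(-3)=-30, C_ss(2)=30; C_tt(-2)=1440, C_tt(0)=-480, C_tt(2)=480, C_tt(4)=-1440.
Saddle points occur where the two diagonal entries have opposite signs: (-3, -2), (-3, 2), (2, 0), (2, 4). Count: 4.

4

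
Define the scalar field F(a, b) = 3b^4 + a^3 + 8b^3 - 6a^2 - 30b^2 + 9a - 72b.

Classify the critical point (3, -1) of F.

The mixed partial ∂²F/∂a∂b is 0, so the Hessian at any point is diag(F_aa, F_bb) = diag(6(a - 2), 12(3b^2 + 4b - 5)).
At (3, -1): H = diag(6, -72).
The eigenvalues have opposite signs, so H is indefinite: a saddle point.

saddle point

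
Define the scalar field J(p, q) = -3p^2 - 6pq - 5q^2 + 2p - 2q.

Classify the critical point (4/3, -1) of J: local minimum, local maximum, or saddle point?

local maximum

The Hessian of J is constant: H = [[-6, -6], [-6, -10]].
det(H) = (-6)·(-10) − (-6)² = 24.
det(H) > 0 and tr(H) = -16 < 0, so H is negative definite and the point is a local maximum.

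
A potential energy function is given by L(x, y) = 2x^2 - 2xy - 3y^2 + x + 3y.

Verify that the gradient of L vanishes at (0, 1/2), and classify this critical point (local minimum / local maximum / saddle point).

saddle point

∇L = (4x - 2y + 1, -2x - 6y + 3); substituting (0, 1/2) gives ∇L = (0, 0), so (0, 1/2) is indeed a critical point.
The Hessian of L is constant: H = [[4, -2], [-2, -6]].
det(H) = 4·(-6) − (-2)² = -28.
Since det(H) < 0, H is indefinite and the critical point is a saddle point.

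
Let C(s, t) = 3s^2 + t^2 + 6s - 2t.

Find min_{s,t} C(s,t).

-4

C(s,t) separates as P(s) + Q(t), so its minimum is min P + min Q.
P'(s) = 6s + 6 vanishes at s ∈ {-1}; Q'(t) = 2(t - 1) vanishes at t ∈ {1}.
Local minima of P (where P''>0): P(-1)=-3. Local minima of Q: Q(1)=-1.
So the global minimum of C is P(-1) + Q(1) = -3 − 1 = -4, attained at (-1, 1).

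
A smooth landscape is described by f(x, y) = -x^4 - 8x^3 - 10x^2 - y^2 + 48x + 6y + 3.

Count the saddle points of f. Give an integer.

1

f separates as a function of x plus a function of y, so ∇f=0 decouples.
∂f/∂x = -4(x - 1)(x + 3)(x + 4) = 0 at x ∈ {-4, -3, 1}; ∂f/∂y = -2(y - 3) = 0 at y ∈ {3}.
The Hessian is diagonal: diag(f_xx, f_yy). Second derivatives: f_xx(-4)=-20, f_xx(-3)=16, f_xx(1)=-80; f_yy(3)=-2.
Saddle points occur where the two diagonal entries have opposite signs: (-3, 3). Count: 1.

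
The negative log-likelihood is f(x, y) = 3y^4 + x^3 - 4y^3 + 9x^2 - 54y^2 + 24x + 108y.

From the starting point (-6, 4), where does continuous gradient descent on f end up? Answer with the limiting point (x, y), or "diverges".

diverges

f is separable, so gradient descent decouples: x follows -∂f/∂x, y follows -∂f/∂y.
∂f/∂x = 3(x + 2)(x + 4); at x=-6 this is 24, so x decreases.
∂f/∂y = 12(y - 3)(y - 1)(y + 3); at y=4 this is 252, so y decreases.
The x-coordinate has no critical point in that direction and runs off to infinity.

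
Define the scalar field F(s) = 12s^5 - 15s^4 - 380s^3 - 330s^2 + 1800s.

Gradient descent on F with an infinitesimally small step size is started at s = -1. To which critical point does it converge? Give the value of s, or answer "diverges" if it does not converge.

F'(s) = 60(s - 5)(s - 1)(s + 2)(s + 3), so F'(-1) = 1440.
Gradient descent moves in the -F' direction, i.e. s is decreasing.
The nearest critical point in that direction is s = -2, where F'' = 1260 > 0 (a local minimum). The iterate converges there.

-2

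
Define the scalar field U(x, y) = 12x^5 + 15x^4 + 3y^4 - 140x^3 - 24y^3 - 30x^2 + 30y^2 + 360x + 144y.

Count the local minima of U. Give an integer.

4

U separates as a function of x plus a function of y, so ∇U=0 decouples.
∂U/∂x = 60(x - 2)(x - 1)(x + 1)(x + 3) = 0 at x ∈ {-3, -1, 1, 2}; ∂U/∂y = 12(y - 4)(y - 3)(y + 1) = 0 at y ∈ {-1, 3, 4}.
The Hessian is diagonal: diag(U_xx, U_yy). Second derivatives: U_xx(-3)=-2400, U_xx(-1)=720, U_xx(1)=-480, U_xx(2)=900; U_yy(-1)=240, U_yy(3)=-48, U_yy(4)=60.
Local minima occur where both diagonal entries positive: (-1, -1), (-1, 4), (2, -1), (2, 4). Count: 4.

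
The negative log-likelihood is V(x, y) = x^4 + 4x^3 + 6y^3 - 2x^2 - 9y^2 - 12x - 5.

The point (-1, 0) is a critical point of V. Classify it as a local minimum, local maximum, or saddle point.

The mixed partial ∂²V/∂x∂y is 0, so the Hessian at any point is diag(V_xx, V_yy) = diag(4(3x^2 + 6x - 1), 18(2y - 1)).
At (-1, 0): H = diag(-16, -18).
Both eigenvalues are negative, so H is negative definite: a local maximum.

local maximum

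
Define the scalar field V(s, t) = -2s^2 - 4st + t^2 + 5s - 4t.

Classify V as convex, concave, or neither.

V is quadratic, so its Hessian is the constant matrix H = [[-4, -4], [-4, 2]].
det(H) = -24, tr(H) = -2.
det(H) < 0, so H is indefinite: neither convex nor concave.

neither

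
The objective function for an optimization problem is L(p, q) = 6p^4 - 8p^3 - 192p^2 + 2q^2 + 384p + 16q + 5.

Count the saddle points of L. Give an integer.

L separates as a function of p plus a function of q, so ∇L=0 decouples.
∂L/∂p = 24(p - 4)(p - 1)(p + 4) = 0 at p ∈ {-4, 1, 4}; ∂L/∂q = 4(q + 4) = 0 at q ∈ {-4}.
The Hessian is diagonal: diag(L_pp, L_qq). Second derivatives: L_pp(-4)=960, L_pp(1)=-360, L_pp(4)=576; L_qq(-4)=4.
Saddle points occur where the two diagonal entries have opposite signs: (1, -4). Count: 1.

1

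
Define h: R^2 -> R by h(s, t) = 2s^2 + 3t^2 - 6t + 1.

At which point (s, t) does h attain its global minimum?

(0, 1)

h(s,t) separates as P(s) + Q(t) + 1, so its minimum is min P + min Q + 1.
P'(s) = 4s vanishes at s ∈ {0}; Q'(t) = 6(t - 1) vanishes at t ∈ {1}.
Local minima of P (where P''>0): P(0)=0. Local minima of Q: Q(1)=-3.
So the global minimum of h is P(0) + Q(1) + 1 = 0 − 3 + 1 = -2, attained at (0, 1).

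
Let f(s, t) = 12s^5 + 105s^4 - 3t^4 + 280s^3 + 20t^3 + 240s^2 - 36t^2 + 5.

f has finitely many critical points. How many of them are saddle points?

6

f separates as a function of s plus a function of t, so ∇f=0 decouples.
∂f/∂s = 60s(s + 1)(s + 2)(s + 4) = 0 at s ∈ {-4, -2, -1, 0}; ∂f/∂t = -12t(t - 3)(t - 2) = 0 at t ∈ {0, 2, 3}.
The Hessian is diagonal: diag(f_ss, f_tt). Second derivatives: f_ss(-4)=-1440, f_ss(-2)=240, f_ss(-1)=-180, f_ss(0)=480; f_tt(0)=-72, f_tt(2)=24, f_tt(3)=-36.
Saddle points occur where the two diagonal entries have opposite signs: (-4, 2), (-2, 0), (-2, 3), (-1, 2), (0, 0), (0, 3). Count: 6.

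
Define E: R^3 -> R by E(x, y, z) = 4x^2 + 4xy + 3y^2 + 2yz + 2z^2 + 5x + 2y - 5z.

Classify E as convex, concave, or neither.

convex

E is quadratic, so its Hessian is the constant matrix H = [[8, 4, 0], [4, 6, 2], [0, 2, 4]].
Leading principal minors: 8, 32, 96.
All positive ⇒ H ≻ 0 ⇒ convex.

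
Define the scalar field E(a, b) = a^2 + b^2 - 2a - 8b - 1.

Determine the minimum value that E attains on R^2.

E(a,b) separates as P(a) + Q(b) − 1, so its minimum is min P + min Q − 1.
P'(a) = 2a - 2 vanishes at a ∈ {1}; Q'(b) = 2b - 8 vanishes at b ∈ {4}.
Local minima of P (where P''>0): P(1)=-1. Local minima of Q: Q(4)=-16.
So the global minimum of E is P(1) + Q(4) − 1 = -1 − 16 − 1 = -18, attained at (1, 4).

-18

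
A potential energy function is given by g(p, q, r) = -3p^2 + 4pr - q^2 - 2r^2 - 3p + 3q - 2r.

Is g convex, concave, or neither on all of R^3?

concave

g is quadratic, so its Hessian is the constant matrix H = [[-6, 0, 4], [0, -2, 0], [4, 0, -4]].
Leading principal minors: -6, 12, -16.
Signs alternate −, +, − ⇒ H ≺ 0 ⇒ concave.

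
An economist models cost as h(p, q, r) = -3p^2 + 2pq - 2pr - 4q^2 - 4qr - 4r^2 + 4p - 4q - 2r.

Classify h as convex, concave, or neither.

concave

h is quadratic, so its Hessian is the constant matrix H = [[-6, 2, -2], [2, -8, -4], [-2, -4, -8]].
Leading principal minors: -6, 44, -192.
Signs alternate −, +, − ⇒ H ≺ 0 ⇒ concave.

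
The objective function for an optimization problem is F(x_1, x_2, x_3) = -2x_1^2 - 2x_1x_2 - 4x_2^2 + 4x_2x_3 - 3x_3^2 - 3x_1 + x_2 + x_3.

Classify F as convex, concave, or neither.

concave

F is quadratic, so its Hessian is the constant matrix H = [[-4, -2, 0], [-2, -8, 4], [0, 4, -6]].
Leading principal minors: -4, 28, -104.
Signs alternate −, +, − ⇒ H ≺ 0 ⇒ concave.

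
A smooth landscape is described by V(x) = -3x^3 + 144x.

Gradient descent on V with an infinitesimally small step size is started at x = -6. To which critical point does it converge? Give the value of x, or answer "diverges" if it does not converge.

V'(x) = -9(x - 4)(x + 4), so V'(-6) = -180.
Gradient descent moves in the -V' direction, i.e. x is increasing.
The nearest critical point in that direction is x = -4, where V'' = 72 > 0 (a local minimum). The iterate converges there.

-4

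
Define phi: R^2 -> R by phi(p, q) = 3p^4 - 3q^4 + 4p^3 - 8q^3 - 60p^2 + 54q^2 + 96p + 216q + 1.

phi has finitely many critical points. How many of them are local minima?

phi separates as a function of p plus a function of q, so ∇phi=0 decouples.
∂phi/∂p = 12(p - 2)(p - 1)(p + 4) = 0 at p ∈ {-4, 1, 2}; ∂phi/∂q = -12(q - 3)(q + 2)(q + 3) = 0 at q ∈ {-3, -2, 3}.
The Hessian is diagonal: diag(phi_pp, phi_qq). Second derivatives: phi_pp(-4)=360, phi_pp(1)=-60, phi_pp(2)=72; phi_qq(-3)=-72, phi_qq(-2)=60, phi_qq(3)=-360.
Local minima occur where both diagonal entries positive: (-4, -2), (2, -2). Count: 2.

2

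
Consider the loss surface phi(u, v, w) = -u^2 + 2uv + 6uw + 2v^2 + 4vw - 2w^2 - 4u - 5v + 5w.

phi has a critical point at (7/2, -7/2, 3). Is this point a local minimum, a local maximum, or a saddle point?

The Hessian is constant: H = [[-2, 2, 6], [2, 4, 4], [6, 4, -4]].
Leading principal minors: Δ₁ = -2, Δ₂ = -12, Δ₃ = 32.
The minors fit neither the all-positive nor the alternating-sign pattern, so H is indefinite: a saddle point.

saddle point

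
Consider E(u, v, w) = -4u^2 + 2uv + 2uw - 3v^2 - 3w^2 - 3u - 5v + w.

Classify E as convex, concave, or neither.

concave

E is quadratic, so its Hessian is the constant matrix H = [[-8, 2, 2], [2, -6, 0], [2, 0, -6]].
Leading principal minors: -8, 44, -240.
Signs alternate −, +, − ⇒ H ≺ 0 ⇒ concave.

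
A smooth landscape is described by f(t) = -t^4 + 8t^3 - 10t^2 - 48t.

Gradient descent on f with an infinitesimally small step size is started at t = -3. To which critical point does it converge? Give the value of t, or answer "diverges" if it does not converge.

f'(t) = -4(t - 4)(t - 3)(t + 1), so f'(-3) = 336.
Gradient descent moves in the -f' direction, i.e. t is decreasing.
There is no critical point below t=-3, and f' keeps the same sign, so the iterate runs off to −∞.

diverges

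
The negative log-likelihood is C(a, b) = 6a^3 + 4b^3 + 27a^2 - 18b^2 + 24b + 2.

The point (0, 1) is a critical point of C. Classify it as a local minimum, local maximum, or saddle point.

saddle point

The mixed partial ∂²C/∂a∂b is 0, so the Hessian at any point is diag(C_aa, C_bb) = diag(18(2a + 3), 12(2b - 3)).
At (0, 1): H = diag(54, -12).
The eigenvalues have opposite signs, so H is indefinite: a saddle point.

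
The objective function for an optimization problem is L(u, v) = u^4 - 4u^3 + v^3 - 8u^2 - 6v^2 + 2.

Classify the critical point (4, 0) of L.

saddle point

The mixed partial ∂²L/∂u∂v is 0, so the Hessian at any point is diag(L_uu, L_vv) = diag(4(3u^2 - 6u - 4), 6(v - 2)).
At (4, 0): H = diag(80, -12).
The eigenvalues have opposite signs, so H is indefinite: a saddle point.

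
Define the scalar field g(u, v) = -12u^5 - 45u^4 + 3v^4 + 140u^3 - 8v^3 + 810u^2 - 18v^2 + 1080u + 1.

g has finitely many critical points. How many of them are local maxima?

2

g separates as a function of u plus a function of v, so ∇g=0 decouples.
∂g/∂u = -60(u - 3)(u + 1)(u + 2)(u + 3) = 0 at u ∈ {-3, -2, -1, 3}; ∂g/∂v = 12v(v - 3)(v + 1) = 0 at v ∈ {-1, 0, 3}.
The Hessian is diagonal: diag(g_uu, g_vv). Second derivatives: g_uu(-3)=720, g_uu(-2)=-300, g_uu(-1)=480, g_uu(3)=-7200; g_vv(-1)=48, g_vv(0)=-36, g_vv(3)=144.
Local maxima occur where both diagonal entries negative: (-2, 0), (3, 0). Count: 2.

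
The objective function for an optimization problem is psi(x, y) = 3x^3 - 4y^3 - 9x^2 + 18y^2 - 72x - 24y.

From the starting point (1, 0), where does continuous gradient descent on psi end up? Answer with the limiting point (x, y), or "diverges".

psi is separable, so gradient descent decouples: x follows -∂psi/∂x, y follows -∂psi/∂y.
∂psi/∂x = 9(x - 4)(x + 2); at x=1 this is -81, so x increases.
∂psi/∂y = -12(y - 2)(y - 1); at y=0 this is -24, so y increases.
x converges to its nearest critical value 4 (a local min of the x-part); y converges to 1. The iterate converges to (4, 1).

(4, 1)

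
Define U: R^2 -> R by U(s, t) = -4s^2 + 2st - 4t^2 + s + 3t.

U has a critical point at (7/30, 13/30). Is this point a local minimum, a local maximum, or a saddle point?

local maximum

The Hessian of U is constant: H = [[-8, 2], [2, -8]].
det(H) = (-8)·(-8) − 2² = 60.
det(H) > 0 and tr(H) = -16 < 0, so H is negative definite and the point is a local maximum.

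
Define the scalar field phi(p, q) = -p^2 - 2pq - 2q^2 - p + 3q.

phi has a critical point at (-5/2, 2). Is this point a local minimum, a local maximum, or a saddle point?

The Hessian of phi is constant: H = [[-2, -2], [-2, -4]].
det(H) = (-2)·(-4) − (-2)² = 4.
det(H) > 0 and tr(H) = -6 < 0, so H is negative definite and the point is a local maximum.

local maximum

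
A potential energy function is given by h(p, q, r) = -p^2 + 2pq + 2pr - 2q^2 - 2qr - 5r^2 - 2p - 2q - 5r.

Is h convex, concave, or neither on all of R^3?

h is quadratic, so its Hessian is the constant matrix H = [[-2, 2, 2], [2, -4, -2], [2, -2, -10]].
Leading principal minors: -2, 4, -32.
Signs alternate −, +, − ⇒ H ≺ 0 ⇒ concave.

concave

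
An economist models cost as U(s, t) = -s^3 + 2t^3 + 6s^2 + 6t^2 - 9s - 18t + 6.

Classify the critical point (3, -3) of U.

The mixed partial ∂²U/∂s∂t is 0, so the Hessian at any point is diag(U_ss, U_tt) = diag(6(-s + 2), 12(t + 1)).
At (3, -3): H = diag(-6, -24).
Both eigenvalues are negative, so H is negative definite: a local maximum.

local maximum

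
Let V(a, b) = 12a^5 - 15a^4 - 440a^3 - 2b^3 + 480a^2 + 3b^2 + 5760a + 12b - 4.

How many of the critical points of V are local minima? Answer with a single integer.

2

V separates as a function of a plus a function of b, so ∇V=0 decouples.
∂V/∂a = 60(a - 4)(a - 3)(a + 2)(a + 4) = 0 at a ∈ {-4, -2, 3, 4}; ∂V/∂b = -6(b - 2)(b + 1) = 0 at b ∈ {-1, 2}.
The Hessian is diagonal: diag(V_aa, V_bb). Second derivatives: V_aa(-4)=-6720, V_aa(-2)=3600, V_aa(3)=-2100, V_aa(4)=2880; V_bb(-1)=18, V_bb(2)=-18.
Local minima occur where both diagonal entries positive: (-2, -1), (4, -1). Count: 2.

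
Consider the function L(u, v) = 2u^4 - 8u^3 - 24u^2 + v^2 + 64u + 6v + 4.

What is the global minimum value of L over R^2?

L(u,v) separates as P(u) + Q(v) + 4, so its minimum is min P + min Q + 4.
P'(u) = 8(u - 4)(u - 1)(u + 2) vanishes at u ∈ {-2, 1, 4}; Q'(v) = 2v + 6 vanishes at v ∈ {-3}.
Local minima of P (where P''>0): P(-2)=-128, P(4)=-128. Local minima of Q: Q(-3)=-9.
So the global minimum of L is P(-2) + Q(-3) + 4 = -128 − 9 + 4 = -133, attained at (-2, -3).

-133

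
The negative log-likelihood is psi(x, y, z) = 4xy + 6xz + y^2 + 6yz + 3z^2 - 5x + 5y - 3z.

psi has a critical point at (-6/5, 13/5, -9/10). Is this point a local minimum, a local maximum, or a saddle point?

The Hessian is constant: H = [[0, 4, 6], [4, 2, 6], [6, 6, 6]].
Leading principal minors: Δ₁ = 0, Δ₂ = -16, Δ₃ = 120.
The minors fit neither the all-positive nor the alternating-sign pattern, so H is indefinite: a saddle point.

saddle point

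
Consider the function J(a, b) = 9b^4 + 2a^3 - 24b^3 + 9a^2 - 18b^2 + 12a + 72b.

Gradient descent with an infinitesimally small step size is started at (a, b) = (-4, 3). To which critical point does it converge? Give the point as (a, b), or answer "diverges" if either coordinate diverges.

diverges

J is separable, so gradient descent decouples: a follows -∂J/∂a, b follows -∂J/∂b.
∂J/∂a = 6(a + 1)(a + 2); at a=-4 this is 36, so a decreases.
∂J/∂b = 36(b - 2)(b - 1)(b + 1); at b=3 this is 288, so b decreases.
The a-coordinate has no critical point in that direction and runs off to infinity.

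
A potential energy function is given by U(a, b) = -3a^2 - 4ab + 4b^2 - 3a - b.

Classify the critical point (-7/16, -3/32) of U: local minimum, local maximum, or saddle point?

The Hessian of U is constant: H = [[-6, -4], [-4, 8]].
det(H) = (-6)·8 − (-4)² = -64.
Since det(H) < 0, H is indefinite and the critical point is a saddle point.

saddle point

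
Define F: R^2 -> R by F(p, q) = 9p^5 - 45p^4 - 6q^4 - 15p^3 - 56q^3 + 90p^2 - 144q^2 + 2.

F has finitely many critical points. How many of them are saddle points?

6

F separates as a function of p plus a function of q, so ∇F=0 decouples.
∂F/∂p = 45p(p - 4)(p - 1)(p + 1) = 0 at p ∈ {-1, 0, 1, 4}; ∂F/∂q = -24q(q + 3)(q + 4) = 0 at q ∈ {-4, -3, 0}.
The Hessian is diagonal: diag(F_pp, F_qq). Second derivatives: F_pp(-1)=-450, F_pp(0)=180, F_pp(1)=-270, F_pp(4)=2700; F_qq(-4)=-96, F_qq(-3)=72, F_qq(0)=-288.
Saddle points occur where the two diagonal entries have opposite signs: (-1, -3), (0, -4), (0, 0), (1, -3), (4, -4), (4, 0). Count: 6.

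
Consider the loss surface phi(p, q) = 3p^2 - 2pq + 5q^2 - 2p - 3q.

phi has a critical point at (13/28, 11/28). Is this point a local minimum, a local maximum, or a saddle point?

The Hessian of phi is constant: H = [[6, -2], [-2, 10]].
det(H) = 6·10 − (-2)² = 56.
det(H) > 0 and tr(H) = 16 > 0, so H is positive definite and the point is a local minimum.

local minimum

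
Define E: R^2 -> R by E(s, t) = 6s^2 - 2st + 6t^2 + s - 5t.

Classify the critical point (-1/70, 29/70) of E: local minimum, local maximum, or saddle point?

The Hessian of E is constant: H = [[12, -2], [-2, 12]].
det(H) = 12·12 − (-2)² = 140.
det(H) > 0 and tr(H) = 24 > 0, so H is positive definite and the point is a local minimum.

local minimum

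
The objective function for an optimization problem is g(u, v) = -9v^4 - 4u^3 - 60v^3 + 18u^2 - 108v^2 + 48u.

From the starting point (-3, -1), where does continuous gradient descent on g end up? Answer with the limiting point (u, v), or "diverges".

g is separable, so gradient descent decouples: u follows -∂g/∂u, v follows -∂g/∂v.
∂g/∂u = -12(u - 4)(u + 1); at u=-3 this is -168, so u increases.
∂g/∂v = -36v(v + 2)(v + 3); at v=-1 this is 72, so v decreases.
u converges to its nearest critical value -1 (a local min of the u-part); v converges to -2. The iterate converges to (-1, -2).

(-1, -2)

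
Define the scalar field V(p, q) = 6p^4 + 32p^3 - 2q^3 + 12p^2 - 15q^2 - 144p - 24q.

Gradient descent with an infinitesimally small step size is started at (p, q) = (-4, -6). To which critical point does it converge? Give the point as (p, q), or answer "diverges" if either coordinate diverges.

V is separable, so gradient descent decouples: p follows -∂V/∂p, q follows -∂V/∂q.
∂V/∂p = 24(p - 1)(p + 2)(p + 3); at p=-4 this is -240, so p increases.
∂V/∂q = -6(q + 1)(q + 4); at q=-6 this is -60, so q increases.
p converges to its nearest critical value -3 (a local min of the p-part); q converges to -4. The iterate converges to (-3, -4).

(-3, -4)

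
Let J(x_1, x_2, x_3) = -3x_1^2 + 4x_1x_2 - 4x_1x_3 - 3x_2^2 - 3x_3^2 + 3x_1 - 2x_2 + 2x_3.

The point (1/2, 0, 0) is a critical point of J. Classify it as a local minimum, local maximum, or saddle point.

local maximum

The Hessian is constant: H = [[-6, 4, -4], [4, -6, 0], [-4, 0, -6]].
Leading principal minors: Δ₁ = -6, Δ₂ = 20, Δ₃ = -24.
The minors alternate sign starting negative (−, +, −), so H is negative definite: a local maximum.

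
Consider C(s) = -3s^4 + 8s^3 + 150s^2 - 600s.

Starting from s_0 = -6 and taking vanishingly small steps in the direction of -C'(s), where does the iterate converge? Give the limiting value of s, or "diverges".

C'(s) = -12(s - 5)(s - 2)(s + 5), so C'(-6) = 1056.
Gradient descent moves in the -C' direction, i.e. s is decreasing.
There is no critical point below s=-6, and C' keeps the same sign, so the iterate runs off to −∞.

diverges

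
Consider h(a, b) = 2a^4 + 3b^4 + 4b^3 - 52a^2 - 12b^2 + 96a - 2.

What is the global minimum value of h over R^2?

-738

h(a,b) separates as P(a) + Q(b) − 2, so its minimum is min P + min Q − 2.
P'(a) = 8(a - 3)(a - 1)(a + 4) vanishes at a ∈ {-4, 1, 3}; Q'(b) = 12b(b - 1)(b + 2) vanishes at b ∈ {-2, 0, 1}.
Local minima of P (where P''>0): P(-4)=-704, P(3)=-18. Local minima of Q: Q(-2)=-32, Q(1)=-5.
So the global minimum of h is P(-4) + Q(-2) − 2 = -704 − 32 − 2 = -738, attained at (-4, -2).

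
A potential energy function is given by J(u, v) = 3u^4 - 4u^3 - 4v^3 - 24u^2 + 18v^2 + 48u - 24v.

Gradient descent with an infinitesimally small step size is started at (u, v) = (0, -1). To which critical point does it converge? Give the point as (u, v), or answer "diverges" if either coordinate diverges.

(-2, 1)

J is separable, so gradient descent decouples: u follows -∂J/∂u, v follows -∂J/∂v.
∂J/∂u = 12(u - 2)(u - 1)(u + 2); at u=0 this is 48, so u decreases.
∂J/∂v = -12(v - 2)(v - 1); at v=-1 this is -72, so v increases.
u converges to its nearest critical value -2 (a local min of the u-part); v converges to 1. The iterate converges to (-2, 1).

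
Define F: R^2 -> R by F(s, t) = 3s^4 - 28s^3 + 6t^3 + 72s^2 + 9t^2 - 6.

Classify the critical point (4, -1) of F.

saddle point

The mixed partial ∂²F/∂s∂t is 0, so the Hessian at any point is diag(F_ss, F_tt) = diag(12(3s^2 - 14s + 12), 18(2t + 1)).
At (4, -1): H = diag(48, -18).
The eigenvalues have opposite signs, so H is indefinite: a saddle point.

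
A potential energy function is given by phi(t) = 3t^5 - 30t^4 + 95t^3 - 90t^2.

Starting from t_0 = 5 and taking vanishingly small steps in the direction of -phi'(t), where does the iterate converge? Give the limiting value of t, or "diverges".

4

phi'(t) = 15t(t - 4)(t - 3)(t - 1), so phi'(5) = 600.
Gradient descent moves in the -phi' direction, i.e. t is decreasing.
The nearest critical point in that direction is t = 4, where phi'' = 180 > 0 (a local minimum). The iterate converges there.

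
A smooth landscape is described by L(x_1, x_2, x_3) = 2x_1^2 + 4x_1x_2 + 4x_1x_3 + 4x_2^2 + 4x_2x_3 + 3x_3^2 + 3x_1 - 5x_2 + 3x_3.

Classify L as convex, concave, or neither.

L is quadratic, so its Hessian is the constant matrix H = [[4, 4, 4], [4, 8, 4], [4, 4, 6]].
Leading principal minors: 4, 16, 32.
All positive ⇒ H ≻ 0 ⇒ convex.

convex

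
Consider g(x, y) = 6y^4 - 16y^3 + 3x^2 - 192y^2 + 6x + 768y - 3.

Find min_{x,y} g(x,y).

g(x,y) separates as P(x) + Q(y) − 3, so its minimum is min P + min Q − 3.
P'(x) = 6x + 6 vanishes at x ∈ {-1}; Q'(y) = 24(y - 4)(y - 2)(y + 4) vanishes at y ∈ {-4, 2, 4}.
Local minima of P (where P''>0): P(-1)=-3. Local minima of Q: Q(-4)=-3584, Q(4)=512.
So the global minimum of g is P(-1) + Q(-4) − 3 = -3 − 3584 − 3 = -3590, attained at (-1, -4).

-3590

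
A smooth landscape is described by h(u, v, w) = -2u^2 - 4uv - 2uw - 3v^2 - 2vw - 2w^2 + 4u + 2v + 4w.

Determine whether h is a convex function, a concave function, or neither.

h is quadratic, so its Hessian is the constant matrix H = [[-4, -4, -2], [-4, -6, -2], [-2, -2, -4]].
Leading principal minors: -4, 8, -24.
Signs alternate −, +, − ⇒ H ≺ 0 ⇒ concave.

concave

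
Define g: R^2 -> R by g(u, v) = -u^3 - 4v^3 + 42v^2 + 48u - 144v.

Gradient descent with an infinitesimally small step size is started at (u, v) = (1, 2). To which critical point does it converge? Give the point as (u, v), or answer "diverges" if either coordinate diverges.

(-4, 3)

g is separable, so gradient descent decouples: u follows -∂g/∂u, v follows -∂g/∂v.
∂g/∂u = -3(u - 4)(u + 4); at u=1 this is 45, so u decreases.
∂g/∂v = -12(v - 4)(v - 3); at v=2 this is -24, so v increases.
u converges to its nearest critical value -4 (a local min of the u-part); v converges to 3. The iterate converges to (-4, 3).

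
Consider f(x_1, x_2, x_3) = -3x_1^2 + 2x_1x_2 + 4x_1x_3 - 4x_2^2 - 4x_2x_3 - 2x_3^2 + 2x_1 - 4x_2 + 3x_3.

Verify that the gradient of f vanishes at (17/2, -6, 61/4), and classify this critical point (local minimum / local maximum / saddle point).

∇f = (-6x_1 + 2x_2 + 4x_3 + 2, 2x_1 - 8x_2 - 4x_3 - 4, 4x_1 - 4x_2 - 4x_3 + 3); substituting (17/2, -6, 61/4) gives ∇f = (0, 0, 0), so (17/2, -6, 61/4) is indeed a critical point.
The Hessian is constant: H = [[-6, 2, 4], [2, -8, -4], [4, -4, -4]].
Leading principal minors: Δ₁ = -6, Δ₂ = 44, Δ₃ = -16.
The minors alternate sign starting negative (−, +, −), so H is negative definite: a local maximum.

local maximum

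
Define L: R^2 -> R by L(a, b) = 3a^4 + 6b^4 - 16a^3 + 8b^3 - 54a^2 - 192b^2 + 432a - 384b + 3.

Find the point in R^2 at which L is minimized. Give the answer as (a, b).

(-3, 4)

L(a,b) separates as P(a) + Q(b) + 3, so its minimum is min P + min Q + 3.
P'(a) = 12(a - 4)(a - 3)(a + 3) vanishes at a ∈ {-3, 3, 4}; Q'(b) = 24(b - 4)(b + 1)(b + 4) vanishes at b ∈ {-4, -1, 4}.
Local minima of P (where P''>0): P(-3)=-1107, P(4)=608. Local minima of Q: Q(-4)=-512, Q(4)=-2560.
So the global minimum of L is P(-3) + Q(4) + 3 = -1107 − 2560 + 3 = -3664, attained at (-3, 4).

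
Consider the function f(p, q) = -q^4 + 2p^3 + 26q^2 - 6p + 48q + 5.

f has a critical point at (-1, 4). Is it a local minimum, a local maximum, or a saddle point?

local maximum

The mixed partial ∂²f/∂p∂q is 0, so the Hessian at any point is diag(f_pp, f_qq) = diag(12p, 4(-3q^2 + 13)).
At (-1, 4): H = diag(-12, -140).
Both eigenvalues are negative, so H is negative definite: a local maximum.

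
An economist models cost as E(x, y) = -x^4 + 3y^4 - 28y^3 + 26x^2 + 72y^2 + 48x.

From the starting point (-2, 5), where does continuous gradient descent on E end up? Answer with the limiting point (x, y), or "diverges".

E is separable, so gradient descent decouples: x follows -∂E/∂x, y follows -∂E/∂y.
∂E/∂x = -4(x - 4)(x + 1)(x + 3); at x=-2 this is -24, so x increases.
∂E/∂y = 12y(y - 4)(y - 3); at y=5 this is 120, so y decreases.
x converges to its nearest critical value -1 (a local min of the x-part); y converges to 4. The iterate converges to (-1, 4).

(-1, 4)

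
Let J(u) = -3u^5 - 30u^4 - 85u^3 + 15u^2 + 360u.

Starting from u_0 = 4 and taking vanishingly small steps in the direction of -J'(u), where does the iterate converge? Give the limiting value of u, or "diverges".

diverges

J'(u) = -15(u - 1)(u + 2)(u + 3)(u + 4), so J'(4) = -15120.
Gradient descent moves in the -J' direction, i.e. u is increasing.
There is no critical point above u=4, and J' keeps the same sign, so the iterate runs off to +∞.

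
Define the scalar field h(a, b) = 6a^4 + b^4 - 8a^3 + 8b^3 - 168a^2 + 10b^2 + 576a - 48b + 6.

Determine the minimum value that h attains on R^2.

-2967

h(a,b) separates as P(a) + Q(b) + 6, so its minimum is min P + min Q + 6.
P'(a) = 24(a - 3)(a - 2)(a + 4) vanishes at a ∈ {-4, 2, 3}; Q'(b) = 4(b - 1)(b + 3)(b + 4) vanishes at b ∈ {-4, -3, 1}.
Local minima of P (where P''>0): P(-4)=-2944, P(3)=486. Local minima of Q: Q(-4)=96, Q(1)=-29.
So the global minimum of h is P(-4) + Q(1) + 6 = -2944 − 29 + 6 = -2967, attained at (-4, 1).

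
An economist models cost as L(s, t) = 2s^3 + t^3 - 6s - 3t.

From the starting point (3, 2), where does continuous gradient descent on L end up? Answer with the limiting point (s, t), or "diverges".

L is separable, so gradient descent decouples: s follows -∂L/∂s, t follows -∂L/∂t.
∂L/∂s = 6(s - 1)(s + 1); at s=3 this is 48, so s decreases.
∂L/∂t = 3(t - 1)(t + 1); at t=2 this is 9, so t decreases.
s converges to its nearest critical value 1 (a local min of the s-part); t converges to 1. The iterate converges to (1, 1).

(1, 1)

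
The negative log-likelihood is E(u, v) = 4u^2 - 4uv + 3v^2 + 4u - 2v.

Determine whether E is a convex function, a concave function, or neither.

E is quadratic, so its Hessian is the constant matrix H = [[8, -4], [-4, 6]].
det(H) = 32, tr(H) = 14.
det(H) > 0 and tr(H) > 0, so H is positive definite everywhere: convex.

convex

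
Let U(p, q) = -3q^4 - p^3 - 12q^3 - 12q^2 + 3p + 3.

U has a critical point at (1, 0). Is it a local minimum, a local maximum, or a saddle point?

local maximum

The mixed partial ∂²U/∂p∂q is 0, so the Hessian at any point is diag(U_pp, U_qq) = diag(-6p, -12(3q^2 + 6q + 2)).
At (1, 0): H = diag(-6, -24).
Both eigenvalues are negative, so H is negative definite: a local maximum.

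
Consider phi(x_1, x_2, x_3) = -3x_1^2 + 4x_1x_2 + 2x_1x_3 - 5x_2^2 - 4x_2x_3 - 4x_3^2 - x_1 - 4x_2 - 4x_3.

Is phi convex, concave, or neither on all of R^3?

phi is quadratic, so its Hessian is the constant matrix H = [[-6, 4, 2], [4, -10, -4], [2, -4, -8]].
Leading principal minors: -6, 44, -280.
Signs alternate −, +, − ⇒ H ≺ 0 ⇒ concave.

concave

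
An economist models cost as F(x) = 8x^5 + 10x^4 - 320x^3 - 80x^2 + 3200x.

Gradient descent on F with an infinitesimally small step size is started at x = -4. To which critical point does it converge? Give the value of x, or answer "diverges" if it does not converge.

F'(x) = 40(x - 4)(x - 2)(x + 2)(x + 5), so F'(-4) = -3840.
Gradient descent moves in the -F' direction, i.e. x is increasing.
The nearest critical point in that direction is x = -2, where F'' = 2880 > 0 (a local minimum). The iterate converges there.

-2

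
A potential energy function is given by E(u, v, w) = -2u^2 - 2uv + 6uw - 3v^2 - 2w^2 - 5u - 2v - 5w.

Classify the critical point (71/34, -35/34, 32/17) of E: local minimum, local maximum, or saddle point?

saddle point

The Hessian is constant: H = [[-4, -2, 6], [-2, -6, 0], [6, 0, -4]].
Leading principal minors: Δ₁ = -4, Δ₂ = 20, Δ₃ = 136.
The minors fit neither the all-positive nor the alternating-sign pattern, so H is indefinite: a saddle point.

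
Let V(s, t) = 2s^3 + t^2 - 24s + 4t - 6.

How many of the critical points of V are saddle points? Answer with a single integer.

V separates as a function of s plus a function of t, so ∇V=0 decouples.
∂V/∂s = 6(s - 2)(s + 2) = 0 at s ∈ {-2, 2}; ∂V/∂t = 2(t + 2) = 0 at t ∈ {-2}.
The Hessian is diagonal: diag(V_ss, V_tt). Second derivatives: V_ss(-2)=-24, V_ss(2)=24; V_tt(-2)=2.
Saddle points occur where the two diagonal entries have opposite signs: (-2, -2). Count: 1.

1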